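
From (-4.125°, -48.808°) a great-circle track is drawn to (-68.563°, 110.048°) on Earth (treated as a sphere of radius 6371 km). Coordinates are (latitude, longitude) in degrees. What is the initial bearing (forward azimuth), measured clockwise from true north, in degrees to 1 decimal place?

172.1°

Δλ = 158.856° = 2.7726 rad.
y = sin Δλ · cos φ₂ = (0.3607)(0.3655) = 0.1318
x = cos φ₁ sin φ₂ − sin φ₁ cos φ₂ cos Δλ = (0.9974)(-0.9308) − (-0.0719)(0.3655)(-0.9327) = -0.9529
θ = atan2(y, x) = 172.12°, so the bearing is 172.1°.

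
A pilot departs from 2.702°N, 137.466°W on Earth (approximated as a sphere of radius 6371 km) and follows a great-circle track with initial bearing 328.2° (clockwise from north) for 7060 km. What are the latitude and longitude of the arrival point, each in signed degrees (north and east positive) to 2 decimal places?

51.33°, 173.54°

Angular distance δ = d/R = 7060/6371 = 1.10815 rad; initial bearing θ = 5.7282 rad.
sin φ₂ = sin φ₁ cos δ + cos φ₁ sin δ cos θ = (0.0471)(0.4463) + (0.9989)(0.8949)(0.8499) = 0.7807, so φ₂ = 51.33°.
Δλ = atan2(sin θ sin δ cos φ₁, cos δ − sin φ₁ sin φ₂) = atan2(-0.4710, 0.4095) = -48.996°.
λ₂ = -137.466° − 48.996° = -186.46° → 173.54° after wrapping to (−180°, 180°].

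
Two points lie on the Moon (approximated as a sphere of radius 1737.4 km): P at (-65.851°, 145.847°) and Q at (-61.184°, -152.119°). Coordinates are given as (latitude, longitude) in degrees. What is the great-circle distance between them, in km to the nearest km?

In radians: φ₁ = -1.1493, φ₂ = -1.0679, Δλ = 62.034° = 1.0827 rad.
cos c = sin φ₁ sin φ₂ + cos φ₁ cos φ₂ cos Δλ = (-0.9125)(-0.8762) + (0.4091)(0.4820)(0.4689) = 0.89197,
so c = arccos(0.89197) = 0.46912 rad.
Distance = R·c = 1737.4 × 0.4691 ≈ 815 km.

815 km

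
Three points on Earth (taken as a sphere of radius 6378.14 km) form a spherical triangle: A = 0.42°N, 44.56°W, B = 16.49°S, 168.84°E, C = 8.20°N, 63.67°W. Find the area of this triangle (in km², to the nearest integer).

Side lengths (central angles): a = 2.2371, b = 0.3590, c = 2.5024 rad; semiperimeter s = 2.5493.
By l'Huilier's theorem, tan(E/4) = √[tan(s/2) tan((s−a)/2) tan((s−b)/2) tan((s−c)/2)], giving spherical excess E = 0.6080 rad.
Area = E·R² = 0.6080 × (6378.14)² ≈ 24732293 km².

24732293 km²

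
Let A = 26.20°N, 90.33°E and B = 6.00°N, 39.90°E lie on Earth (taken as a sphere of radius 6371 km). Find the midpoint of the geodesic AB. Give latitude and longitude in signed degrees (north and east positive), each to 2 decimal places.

17.69°, 63.73°

Central angle δ = 0.9089 rad. Interpolating on the sphere with fraction f = 0.5:
P = [sin((1−f)δ)·A + sin(fδ)·B] / sin δ = 0.5565·A + 0.5565·B in Cartesian coordinates,
giving P = (0.4217, 0.8543, 0.3039), i.e. latitude 17.69°, longitude 63.73°.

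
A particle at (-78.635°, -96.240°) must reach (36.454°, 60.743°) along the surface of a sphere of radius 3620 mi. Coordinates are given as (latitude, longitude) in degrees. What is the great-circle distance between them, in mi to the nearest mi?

8640 mi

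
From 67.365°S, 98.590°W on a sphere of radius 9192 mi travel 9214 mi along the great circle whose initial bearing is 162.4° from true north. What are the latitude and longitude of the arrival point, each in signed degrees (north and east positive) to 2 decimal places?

Angular distance δ = d/R = 9214/9192 = 1.00239 rad; initial bearing θ = 2.8344 rad.
sin φ₂ = sin φ₁ cos δ + cos φ₁ sin δ cos θ = (-0.9230)(0.5383) + (0.3849)(0.8428)(-0.9532) = -0.8060, so φ₂ = -53.71°.
Δλ = atan2(sin θ sin δ cos φ₁, cos δ − sin φ₁ sin φ₂) = atan2(0.0981, -0.2056) = 154.501°.
λ₂ = -98.590° + 154.501° = 55.91°.

-53.71°, 55.91°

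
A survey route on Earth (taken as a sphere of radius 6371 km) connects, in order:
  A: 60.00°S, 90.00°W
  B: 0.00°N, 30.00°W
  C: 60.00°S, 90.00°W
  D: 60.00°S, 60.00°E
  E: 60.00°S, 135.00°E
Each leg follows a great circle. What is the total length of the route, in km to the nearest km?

27159 km

Leg A→B: central angle 1.3181 rad, distance 8397.7 km.
Leg B→C: central angle 1.3181 rad, distance 8397.7 km.
Leg C→D: central angle 1.0081 rad, distance 6422.4 km.
Leg D→E: central angle 0.6186 rad, distance 3941.0 km.
Total: 8397.7 + 8397.7 + 6422.4 + 3941.0 ≈ 27159 km.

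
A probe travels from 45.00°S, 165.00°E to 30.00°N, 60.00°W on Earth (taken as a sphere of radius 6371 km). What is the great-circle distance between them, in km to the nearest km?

15775 km

In radians: φ₁ = -0.7854, φ₂ = 0.5236, Δλ = 135.000° = 2.3562 rad.
cos c = sin φ₁ sin φ₂ + cos φ₁ cos φ₂ cos Δλ = (-0.7071)(0.5000) + (0.7071)(0.8660)(-0.7071) = -0.78657,
so c = arccos(-0.78657) = 2.47602 rad.
Distance = R·c = 6371 × 2.4760 ≈ 15775 km.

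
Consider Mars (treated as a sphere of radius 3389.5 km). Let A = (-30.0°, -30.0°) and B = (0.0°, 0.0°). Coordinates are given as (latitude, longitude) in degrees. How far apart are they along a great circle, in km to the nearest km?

2450 km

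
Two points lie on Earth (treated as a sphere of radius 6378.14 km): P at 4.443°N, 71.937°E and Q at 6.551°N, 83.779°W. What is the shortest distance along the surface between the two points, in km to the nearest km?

Let φ₁ = 0.0775 rad, φ₂ = 0.1143 rad, and Δλ = -2.7178 rad.
cos c = sin φ₁ sin φ₂ + cos φ₁ cos φ₂ cos Δλ = (0.0775)(0.1141) + (0.9970)(0.9935)(-0.9115) = -0.89401,
so c = arccos(-0.89401) = 2.67701 rad.
Distance = R·c = 6378.14 × 2.6770 ≈ 17074 km.

17074 km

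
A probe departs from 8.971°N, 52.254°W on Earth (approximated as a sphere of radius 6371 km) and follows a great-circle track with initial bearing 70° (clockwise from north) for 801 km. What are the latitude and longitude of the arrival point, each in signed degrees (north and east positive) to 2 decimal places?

11.37°, -45.35°

Angular distance δ = d/R = 801/6371 = 0.12573 rad; initial bearing θ = 1.2217 rad.
sin φ₂ = sin φ₁ cos δ + cos φ₁ sin δ cos θ = (0.1559)(0.9921) + (0.9878)(0.1254)(0.3420) = 0.1971, so φ₂ = 11.37°.
Δλ = atan2(sin θ sin δ cos φ₁, cos δ − sin φ₁ sin φ₂) = atan2(0.1164, 0.9614) = 6.903°.
λ₂ = -52.254° + 6.903° = -45.35°.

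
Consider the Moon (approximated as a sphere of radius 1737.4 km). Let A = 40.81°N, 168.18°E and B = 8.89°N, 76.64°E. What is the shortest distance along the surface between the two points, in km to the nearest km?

With latitudes φ₁ = 40.810°, φ₂ = 8.890° and longitude difference Δλ = -91.540°:
cos c = sin φ₁ sin φ₂ + cos φ₁ cos φ₂ cos Δλ = (0.6536)(0.1545) + (0.7569)(0.9880)(-0.0269) = 0.08090,
so c = arccos(0.08090) = 1.48981 rad.
Distance = R·c = 1737.4 × 1.4898 ≈ 2588 km.

2588 km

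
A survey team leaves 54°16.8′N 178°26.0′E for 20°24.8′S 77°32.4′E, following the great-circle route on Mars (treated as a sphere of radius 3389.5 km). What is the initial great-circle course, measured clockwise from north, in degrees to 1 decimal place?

266.3°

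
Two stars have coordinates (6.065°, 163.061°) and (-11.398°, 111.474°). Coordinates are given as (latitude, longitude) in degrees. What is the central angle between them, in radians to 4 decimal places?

0.9462 rad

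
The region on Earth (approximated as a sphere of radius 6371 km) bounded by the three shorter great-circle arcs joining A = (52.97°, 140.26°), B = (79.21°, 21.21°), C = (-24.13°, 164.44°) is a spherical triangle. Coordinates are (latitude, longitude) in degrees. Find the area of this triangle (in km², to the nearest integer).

Side lengths (central angles): a = 2.1394, b = 1.3949, c = 0.7533 rad; semiperimeter s = 2.1438.
By l'Huilier's theorem, tan(E/4) = √[tan(s/2) tan((s−a)/2) tan((s−b)/2) tan((s−c)/2)], giving spherical excess E = 0.1450 rad.
Area = E·R² = 0.1450 × (6371)² ≈ 5885009 km².

5885009 km²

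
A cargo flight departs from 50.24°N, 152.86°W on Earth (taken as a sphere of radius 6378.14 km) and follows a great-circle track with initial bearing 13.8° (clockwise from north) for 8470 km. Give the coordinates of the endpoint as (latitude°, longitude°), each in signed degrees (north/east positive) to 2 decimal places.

Angular distance δ = d/R = 8470/6378.14 = 1.32797 rad; initial bearing θ = 0.2409 rad.
sin φ₂ = sin φ₁ cos δ + cos φ₁ sin δ cos θ = (0.7687)(0.2404) + (0.6396)(0.9707)(0.9711) = 0.7877, so φ₂ = 51.97°.
Δλ = atan2(sin θ sin δ cos φ₁, cos δ − sin φ₁ sin φ₂) = atan2(0.1481, -0.3651) = 157.923°.
λ₂ = -152.860° + 157.923° = 5.06°.

51.97°, 5.06°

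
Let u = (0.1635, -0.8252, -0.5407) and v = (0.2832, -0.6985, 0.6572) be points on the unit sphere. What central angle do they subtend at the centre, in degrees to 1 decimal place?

u·v = 0.2674; |u| = 1.0000, |v| = 1.0000.
cos θ = (u·v)/(|u||v|) = 0.2673, so θ = 74.5°.

74.5°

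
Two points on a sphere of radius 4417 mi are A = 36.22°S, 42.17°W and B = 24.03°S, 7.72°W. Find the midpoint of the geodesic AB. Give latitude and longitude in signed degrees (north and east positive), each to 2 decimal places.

-31.27°, -23.84°

Central angle δ = 0.5582 rad. Interpolating on the sphere with fraction f = 0.5:
P = [sin((1−f)δ)·A + sin(fδ)·B] / sin δ = 0.5201·A + 0.5201·B in Cartesian coordinates,
giving P = (0.7817, -0.3455, -0.5191), i.e. latitude -31.27°, longitude -23.84°.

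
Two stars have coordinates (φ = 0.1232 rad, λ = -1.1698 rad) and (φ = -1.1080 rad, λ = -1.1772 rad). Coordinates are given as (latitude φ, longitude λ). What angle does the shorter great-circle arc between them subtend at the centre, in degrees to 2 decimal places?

70.54°

Let φ₁ = 0.1232 rad, φ₂ = -1.1080 rad, and Δλ = -0.0074 rad.
Haversine: a = sin²(Δφ/2) + cos φ₁ cos φ₂ sin²(Δλ/2) = 0.3334 + (0.9924)(0.4465)(0.0000) = 0.33345.
Central angle c = 2·arcsin(√a) = 1.23121 rad.
So the angular separation is 70.54°.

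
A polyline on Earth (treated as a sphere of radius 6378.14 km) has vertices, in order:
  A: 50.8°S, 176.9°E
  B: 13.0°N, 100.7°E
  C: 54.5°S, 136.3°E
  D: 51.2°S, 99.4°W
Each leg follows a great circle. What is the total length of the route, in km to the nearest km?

25611 km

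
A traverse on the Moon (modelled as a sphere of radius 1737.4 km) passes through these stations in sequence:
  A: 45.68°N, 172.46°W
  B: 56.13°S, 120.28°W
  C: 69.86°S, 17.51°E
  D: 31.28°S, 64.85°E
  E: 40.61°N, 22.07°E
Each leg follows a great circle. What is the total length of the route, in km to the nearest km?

8790 km

Leg A→B: central angle 1.9340 rad, distance 3360.2 km.
Leg B→C: central angle 0.8797 rad, distance 1528.3 km.
Leg C→D: central angle 0.8136 rad, distance 1413.6 km.
Leg D→E: central angle 1.4321 rad, distance 2488.2 km.
Total: 3360.2 + 1528.3 + 1413.6 + 2488.2 ≈ 8790 km.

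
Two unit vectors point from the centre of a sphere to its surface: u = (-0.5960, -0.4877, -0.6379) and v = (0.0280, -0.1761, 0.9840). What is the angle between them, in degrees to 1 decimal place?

u·v = -0.5585; |u| = 1.0000, |v| = 1.0000.
cos θ = (u·v)/(|u||v|) = -0.5585, so θ = 124.0°.

124.0°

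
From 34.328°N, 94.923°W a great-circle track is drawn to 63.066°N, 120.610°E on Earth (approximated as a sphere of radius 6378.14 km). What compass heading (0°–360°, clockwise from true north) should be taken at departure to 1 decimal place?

With φ₁ = 0.5991, φ₂ = 1.1007, Δλ = -2.5214 rad, the forward-azimuth formula gives
θ = atan2( sin Δλ cos φ₂ , cos φ₁ sin φ₂ − sin φ₁ cos φ₂ cos Δλ ) = atan2(-0.2632, 0.9441) = -15.58°.
Adding 360° brings this into [0°, 360°): 344.4°.

344.4°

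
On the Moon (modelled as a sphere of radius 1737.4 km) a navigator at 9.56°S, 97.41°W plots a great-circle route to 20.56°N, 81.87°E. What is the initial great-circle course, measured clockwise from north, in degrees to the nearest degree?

With φ₁ = -0.1669, φ₂ = 0.3588, Δλ = 3.1290 rad, the forward-azimuth formula gives
θ = atan2( sin Δλ cos φ₂ , cos φ₁ sin φ₂ − sin φ₁ cos φ₂ cos Δλ ) = atan2(0.0118, 0.1908) = 3.53°.
So the initial bearing is 4°.

4°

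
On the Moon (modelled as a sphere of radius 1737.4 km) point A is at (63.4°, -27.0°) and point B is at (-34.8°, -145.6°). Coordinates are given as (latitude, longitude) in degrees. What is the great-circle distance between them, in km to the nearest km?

In radians: φ₁ = 1.1065, φ₂ = -0.6074, Δλ = -118.600° = -2.0700 rad.
cos c = sin φ₁ sin φ₂ + cos φ₁ cos φ₂ cos Δλ = (0.8942)(-0.5707) + (0.4478)(0.8211)(-0.4787) = -0.68631,
so c = arccos(-0.68631) = 2.32720 rad.
Distance = R·c = 1737.4 × 2.3272 ≈ 4043 km.

4043 km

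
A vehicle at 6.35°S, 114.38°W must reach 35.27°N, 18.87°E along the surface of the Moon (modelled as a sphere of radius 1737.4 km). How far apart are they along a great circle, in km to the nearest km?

In radians: φ₁ = -0.1108, φ₂ = 0.6156, Δλ = 133.250° = 2.3257 rad.
cos c = sin φ₁ sin φ₂ + cos φ₁ cos φ₂ cos Δλ = (-0.1106)(0.5774) + (0.9939)(0.8164)(-0.6852) = -0.61984,
so c = arccos(-0.61984) = 2.23934 rad.
Distance = R·c = 1737.4 × 2.2393 ≈ 3891 km.

3891 km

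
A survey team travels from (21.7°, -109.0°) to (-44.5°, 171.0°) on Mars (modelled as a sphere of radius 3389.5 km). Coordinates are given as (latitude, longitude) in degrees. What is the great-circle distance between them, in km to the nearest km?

5814 km

With latitudes φ₁ = 21.700°, φ₂ = -44.500° and longitude difference Δλ = -80.000°:
cos c = sin φ₁ sin φ₂ + cos φ₁ cos φ₂ cos Δλ = (0.3697)(-0.7009) + (0.9291)(0.7133)(0.1736) = -0.14408,
so c = arccos(-0.14408) = 1.71538 rad.
Distance = R·c = 3389.5 × 1.7154 ≈ 5814 km.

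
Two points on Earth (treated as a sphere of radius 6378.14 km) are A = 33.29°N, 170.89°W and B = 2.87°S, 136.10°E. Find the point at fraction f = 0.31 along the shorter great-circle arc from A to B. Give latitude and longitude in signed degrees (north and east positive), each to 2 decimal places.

23.77°, 170.19°

Central angle δ = 1.0760 rad. Interpolating on the sphere with fraction f = 0.31:
P = [sin((1−f)δ)·A + sin(fδ)·B] / sin δ = 0.7682·A + 0.3720·B in Cartesian coordinates,
giving P = (-0.9018, 0.1560, 0.4030), i.e. latitude 23.77°, longitude 170.19°.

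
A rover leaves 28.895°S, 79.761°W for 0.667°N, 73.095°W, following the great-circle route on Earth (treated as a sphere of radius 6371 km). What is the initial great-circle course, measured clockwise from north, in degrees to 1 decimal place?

13.3°

With φ₁ = -0.5043, φ₂ = 0.0116, Δλ = 0.1163 rad, the forward-azimuth formula gives
θ = atan2( sin Δλ cos φ₂ , cos φ₁ sin φ₂ − sin φ₁ cos φ₂ cos Δλ ) = atan2(0.1161, 0.4901) = 13.32°.
So the initial bearing is 13.3°.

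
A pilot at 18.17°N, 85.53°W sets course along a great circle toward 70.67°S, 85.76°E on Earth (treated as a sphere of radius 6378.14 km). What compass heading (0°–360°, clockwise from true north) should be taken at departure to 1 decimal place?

176.4°

Δλ = 171.290° = 2.9896 rad.
y = sin Δλ · cos φ₂ = (0.1514)(0.3310) = 0.0501
x = cos φ₁ sin φ₂ − sin φ₁ cos φ₂ cos Δλ = (0.9501)(-0.9436) − (0.3118)(0.3310)(-0.9885) = -0.7945
θ = atan2(y, x) = 176.39°, so the bearing is 176.4°.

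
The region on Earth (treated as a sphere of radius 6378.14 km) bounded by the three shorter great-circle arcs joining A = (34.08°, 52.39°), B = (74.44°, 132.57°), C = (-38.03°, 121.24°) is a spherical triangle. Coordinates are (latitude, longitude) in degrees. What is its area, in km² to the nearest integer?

Side lengths (central angles): a = 1.9674, b = 1.6808, c = 0.9549 rad; semiperimeter s = 2.3016.
By l'Huilier's theorem, tan(E/4) = √[tan(s/2) tan((s−a)/2) tan((s−b)/2) tan((s−c)/2)], giving spherical excess E = 1.2055 rad.
Area = E·R² = 1.2055 × (6378.14)² ≈ 49039465 km².

49039465 km²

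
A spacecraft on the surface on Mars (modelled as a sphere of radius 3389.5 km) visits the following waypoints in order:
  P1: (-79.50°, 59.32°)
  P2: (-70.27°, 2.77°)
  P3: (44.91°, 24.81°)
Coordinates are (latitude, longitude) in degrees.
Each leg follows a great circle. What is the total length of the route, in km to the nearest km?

Leg P1→P2: central angle 0.2858 rad, distance 968.6 km.
Leg P2→P3: central angle 2.0297 rad, distance 6879.6 km.
Total: 968.6 + 6879.6 ≈ 7848 km.

7848 km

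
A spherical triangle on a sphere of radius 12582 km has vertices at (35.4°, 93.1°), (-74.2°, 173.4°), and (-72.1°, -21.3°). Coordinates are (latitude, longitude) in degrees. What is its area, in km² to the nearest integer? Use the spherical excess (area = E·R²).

177873688 km²

Side lengths (central angles): a = 0.5832, b = 2.2846, c = 2.1176 rad; semiperimeter s = 2.4927.
By l'Huilier's theorem, tan(E/4) = √[tan(s/2) tan((s−a)/2) tan((s−b)/2) tan((s−c)/2)], giving spherical excess E = 1.1236 rad.
Area = E·R² = 1.1236 × (12582)² ≈ 177873688 km².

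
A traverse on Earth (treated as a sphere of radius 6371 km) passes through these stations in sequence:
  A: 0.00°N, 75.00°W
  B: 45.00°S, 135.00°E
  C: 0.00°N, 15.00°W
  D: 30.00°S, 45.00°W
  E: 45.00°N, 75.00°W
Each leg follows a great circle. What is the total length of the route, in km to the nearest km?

41893 km

Leg A→B: central angle 2.2299 rad, distance 14206.4 km.
Leg B→C: central angle 2.2299 rad, distance 14206.4 km.
Leg C→D: central angle 0.7227 rad, distance 4604.5 km.
Leg D→E: central angle 1.3931 rad, distance 8875.3 km.
Total: 14206.4 + 14206.4 + 4604.5 + 8875.3 ≈ 41893 km.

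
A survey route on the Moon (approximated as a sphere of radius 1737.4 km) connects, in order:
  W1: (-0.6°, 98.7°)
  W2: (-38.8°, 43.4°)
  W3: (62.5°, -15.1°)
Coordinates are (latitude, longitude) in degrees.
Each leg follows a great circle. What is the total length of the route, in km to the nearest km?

5301 km

Leg W1→W2: central angle 1.1038 rad, distance 1917.8 km.
Leg W2→W3: central angle 1.9474 rad, distance 3383.4 km.
Total: 1917.8 + 3383.4 ≈ 5301 km.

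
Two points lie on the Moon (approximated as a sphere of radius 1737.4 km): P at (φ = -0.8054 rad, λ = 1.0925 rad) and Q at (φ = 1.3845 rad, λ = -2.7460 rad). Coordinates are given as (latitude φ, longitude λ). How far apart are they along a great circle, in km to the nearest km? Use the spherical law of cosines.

4361 km

In radians: φ₁ = -0.8054, φ₂ = 1.3845, Δλ = 140.070° = 2.4447 rad.
cos c = sin φ₁ sin φ₂ + cos φ₁ cos φ₂ cos Δλ = (-0.7211)(0.9827) + (0.6928)(0.1852)(-0.7668) = -0.80703,
so c = arccos(-0.80703) = 2.50991 rad.
Distance = R·c = 1737.4 × 2.5099 ≈ 4361 km.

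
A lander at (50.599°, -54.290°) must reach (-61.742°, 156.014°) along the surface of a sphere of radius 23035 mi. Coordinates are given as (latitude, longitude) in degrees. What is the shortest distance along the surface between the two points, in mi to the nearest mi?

With latitudes φ₁ = 50.599°, φ₂ = -61.742° and longitude difference Δλ = -149.696°:
cos c = sin φ₁ sin φ₂ + cos φ₁ cos φ₂ cos Δλ = (0.7727)(-0.8808) + (0.6347)(0.4734)(-0.8634) = -0.94009,
so c = arccos(-0.94009) = 2.79368 rad.
Distance = R·c = 23035 × 2.7937 ≈ 64352 mi.

64352 mi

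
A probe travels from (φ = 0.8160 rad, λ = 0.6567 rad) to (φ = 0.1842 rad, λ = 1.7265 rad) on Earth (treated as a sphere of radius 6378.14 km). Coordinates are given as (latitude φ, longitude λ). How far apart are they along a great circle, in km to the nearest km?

6992 km

Let φ₁ = 0.8160 rad, φ₂ = 0.1842 rad, and Δλ = 1.0698 rad.
cos c = sin φ₁ sin φ₂ + cos φ₁ cos φ₂ cos Δλ = (0.7284)(0.1832) + (0.6851)(0.9831)(0.4803) = 0.45692,
so c = arccos(0.45692) = 1.09626 rad.
Distance = R·c = 6378.14 × 1.0963 ≈ 6992 km.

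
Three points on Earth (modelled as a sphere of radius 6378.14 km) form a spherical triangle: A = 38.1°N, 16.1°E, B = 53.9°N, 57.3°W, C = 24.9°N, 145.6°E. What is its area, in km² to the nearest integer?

Side lengths (central angles): a = 1.7235, b = 1.7663, c = 0.8879 rad; semiperimeter s = 2.1888.
By l'Huilier's theorem, tan(E/4) = √[tan(s/2) tan((s−a)/2) tan((s−b)/2) tan((s−c)/2)], giving spherical excess E = 1.0689 rad.
Area = E·R² = 1.0689 × (6378.14)² ≈ 43483755 km².

43483755 km²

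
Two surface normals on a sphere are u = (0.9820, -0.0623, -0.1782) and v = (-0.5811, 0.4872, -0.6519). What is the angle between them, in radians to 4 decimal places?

u·v = -0.4848; |u| = 1.0000, |v| = 1.0000.
cos θ = (u·v)/(|u||v|) = -0.4848, so θ = 2.0770 rad.

2.0770 rad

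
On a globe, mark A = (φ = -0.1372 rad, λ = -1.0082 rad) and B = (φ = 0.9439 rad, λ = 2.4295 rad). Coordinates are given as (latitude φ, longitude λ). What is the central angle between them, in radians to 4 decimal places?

2.3004 rad

In radians: φ₁ = -0.1372, φ₂ = 0.9439, Δλ = -163.034° = -2.8455 rad.
Haversine: a = sin²(Δφ/2) + cos φ₁ cos φ₂ sin²(Δλ/2) = 0.2648 + (0.9906)(0.5866)(0.9782) = 0.83330.
Central angle c = 2·arcsin(√a) = 2.30043 rad.
So the angular separation is 2.3004 rad.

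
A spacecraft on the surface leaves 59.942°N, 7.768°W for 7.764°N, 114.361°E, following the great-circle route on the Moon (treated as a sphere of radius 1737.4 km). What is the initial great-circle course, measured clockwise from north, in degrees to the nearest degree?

58°

With φ₁ = 1.0462, φ₂ = 0.1355, Δλ = 2.1316 rad, the forward-azimuth formula gives
θ = atan2( sin Δλ cos φ₂ , cos φ₁ sin φ₂ − sin φ₁ cos φ₂ cos Δλ ) = atan2(0.8391, 0.5238) = 58.03°.
So the initial bearing is 58°.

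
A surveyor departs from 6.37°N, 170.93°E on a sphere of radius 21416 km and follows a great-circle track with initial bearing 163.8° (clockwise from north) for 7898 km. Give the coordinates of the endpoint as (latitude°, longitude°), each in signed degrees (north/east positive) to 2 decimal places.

Angular distance δ = d/R = 7898/21416 = 0.36879 rad; initial bearing θ = 2.8588 rad.
sin φ₂ = sin φ₁ cos δ + cos φ₁ sin δ cos θ = (0.1109)(0.9328) + (0.9938)(0.3605)(-0.9603) = -0.2405, so φ₂ = -13.92°.
Δλ = atan2(sin θ sin δ cos φ₁, cos δ − sin φ₁ sin φ₂) = atan2(0.1000, 0.9595) = 5.947°.
λ₂ = 170.930° + 5.947° = 176.88°.

-13.92°, 176.88°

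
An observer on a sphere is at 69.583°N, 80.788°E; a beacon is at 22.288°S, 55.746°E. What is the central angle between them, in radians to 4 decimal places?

1.6338 rad

With latitudes φ₁ = 69.583°, φ₂ = -22.288° and longitude difference Δλ = -25.042°:
cos c = sin φ₁ sin φ₂ + cos φ₁ cos φ₂ cos Δλ = (0.9372)(-0.3793) + (0.3489)(0.9253)(0.9060) = -0.06299,
so c = arccos(-0.06299) = 1.63383 rad.
So the angular separation is 1.6338 rad.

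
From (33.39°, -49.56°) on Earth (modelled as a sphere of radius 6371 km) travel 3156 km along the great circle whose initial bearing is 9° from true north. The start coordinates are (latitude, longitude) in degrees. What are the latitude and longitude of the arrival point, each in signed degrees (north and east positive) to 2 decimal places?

Angular distance δ = d/R = 3156/6371 = 0.49537 rad; initial bearing θ = 0.1571 rad.
sin φ₂ = sin φ₁ cos δ + cos φ₁ sin δ cos θ = (0.5503)(0.8798) + (0.8349)(0.4754)(0.9877) = 0.8762, so φ₂ = 61.19°.
Δλ = atan2(sin θ sin δ cos φ₁, cos δ − sin φ₁ sin φ₂) = atan2(0.0621, 0.3976) = 8.876°.
λ₂ = -49.560° + 8.876° = -40.68°.

61.19°, -40.68°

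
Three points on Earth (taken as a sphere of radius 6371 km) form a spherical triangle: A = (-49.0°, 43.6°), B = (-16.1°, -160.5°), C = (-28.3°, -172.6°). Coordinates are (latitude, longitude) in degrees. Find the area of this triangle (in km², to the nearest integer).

5810602 km²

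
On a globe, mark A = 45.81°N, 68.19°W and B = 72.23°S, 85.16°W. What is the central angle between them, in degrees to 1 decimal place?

In radians: φ₁ = 0.7995, φ₂ = -1.2607, Δλ = -16.970° = -0.2962 rad.
Haversine: a = sin²(Δφ/2) + cos φ₁ cos φ₂ sin²(Δλ/2) = 0.7350 + (0.6970)(0.3052)(0.0218) = 0.73968.
Central angle c = 2·arcsin(√a) = 2.07071 rad.
So the angular separation is 118.6°.

118.6°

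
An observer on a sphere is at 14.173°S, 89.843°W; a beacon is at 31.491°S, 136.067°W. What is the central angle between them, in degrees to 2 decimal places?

Let φ₁ = -0.2474 rad, φ₂ = -0.5496 rad, and Δλ = -0.8068 rad.
cos c = sin φ₁ sin φ₂ + cos φ₁ cos φ₂ cos Δλ = (-0.2449)(-0.5224) + (0.9696)(0.8527)(0.6918) = 0.69989,
so c = arccos(0.69989) = 0.79555 rad.
So the angular separation is 45.58°.

45.58°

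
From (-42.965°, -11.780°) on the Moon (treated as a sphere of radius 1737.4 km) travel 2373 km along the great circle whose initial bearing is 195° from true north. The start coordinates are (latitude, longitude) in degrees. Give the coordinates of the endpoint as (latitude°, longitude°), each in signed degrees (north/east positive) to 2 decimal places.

Angular distance δ = d/R = 2373/1737.4 = 1.36583 rad; initial bearing θ = 3.4034 rad.
sin φ₂ = sin φ₁ cos δ + cos φ₁ sin δ cos θ = (-0.6816)(0.2035) + (0.7318)(0.9791)(-0.9659) = -0.8308, so φ₂ = -56.18°.
Δλ = atan2(sin θ sin δ cos φ₁, cos δ − sin φ₁ sin φ₂) = atan2(-0.1854, -0.3627) = -152.920°.
λ₂ = -11.780° − 152.920° = -164.70°.

-56.18°, -164.70°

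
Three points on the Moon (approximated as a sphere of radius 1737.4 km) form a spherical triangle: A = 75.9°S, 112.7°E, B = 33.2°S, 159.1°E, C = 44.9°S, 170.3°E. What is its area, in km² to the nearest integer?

Side lengths (central angles): a = 0.2539, b = 0.6808, c = 0.8344 rad; semiperimeter s = 0.8845.
By l'Huilier's theorem, tan(E/4) = √[tan(s/2) tan((s−a)/2) tan((s−b)/2) tan((s−c)/2)], giving spherical excess E = 0.0796 rad.
Area = E·R² = 0.0796 × (1737.4)² ≈ 240321 km².

240321 km²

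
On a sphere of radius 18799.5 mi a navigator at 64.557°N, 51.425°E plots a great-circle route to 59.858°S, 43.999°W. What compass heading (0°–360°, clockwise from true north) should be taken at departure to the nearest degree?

With φ₁ = 1.1267, φ₂ = -1.0447, Δλ = -1.6655 rad, the forward-azimuth formula gives
θ = atan2( sin Δλ cos φ₂ , cos φ₁ sin φ₂ − sin φ₁ cos φ₂ cos Δλ ) = atan2(-0.4999, -0.3287) = -123.32°.
Adding 360° brings this into [0°, 360°): 237°.

237°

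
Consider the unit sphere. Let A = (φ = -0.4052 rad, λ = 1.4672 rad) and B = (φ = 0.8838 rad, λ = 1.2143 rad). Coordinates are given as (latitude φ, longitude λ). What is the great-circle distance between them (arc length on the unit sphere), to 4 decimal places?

With latitudes φ₁ = -23.216°, φ₂ = 50.638° and longitude difference Δλ = -14.490°:
cos c = sin φ₁ sin φ₂ + cos φ₁ cos φ₂ cos Δλ = (-0.3942)(0.7732) + (0.9190)(0.6342)(0.9682) = 0.25954,
so c = arccos(0.25954) = 1.30825 rad.
On the unit sphere the arc length equals the central angle: 1.3082.

1.3082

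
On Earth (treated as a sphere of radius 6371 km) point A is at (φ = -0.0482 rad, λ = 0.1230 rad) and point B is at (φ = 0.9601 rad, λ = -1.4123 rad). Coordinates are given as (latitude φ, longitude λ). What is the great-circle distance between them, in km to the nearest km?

10130 km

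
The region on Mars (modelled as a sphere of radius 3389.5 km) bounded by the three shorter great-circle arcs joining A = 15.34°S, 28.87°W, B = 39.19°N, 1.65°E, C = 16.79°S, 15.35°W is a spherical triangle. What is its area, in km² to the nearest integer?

Side lengths (central angles): a = 1.0157, b = 0.2281, c = 1.0739 rad; semiperimeter s = 1.1588.
By l'Huilier's theorem, tan(E/4) = √[tan(s/2) tan((s−a)/2) tan((s−b)/2) tan((s−c)/2)], giving spherical excess E = 0.1265 rad.
Area = E·R² = 0.1265 × (3389.5)² ≈ 1453663 km².

1453663 km²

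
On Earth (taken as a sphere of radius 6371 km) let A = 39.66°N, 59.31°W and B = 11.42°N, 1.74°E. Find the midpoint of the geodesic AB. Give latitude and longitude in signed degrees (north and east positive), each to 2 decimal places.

28.96°, -24.73°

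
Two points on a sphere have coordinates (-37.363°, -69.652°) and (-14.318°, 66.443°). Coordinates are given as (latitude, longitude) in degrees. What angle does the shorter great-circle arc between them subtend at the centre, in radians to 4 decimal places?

1.9875 rad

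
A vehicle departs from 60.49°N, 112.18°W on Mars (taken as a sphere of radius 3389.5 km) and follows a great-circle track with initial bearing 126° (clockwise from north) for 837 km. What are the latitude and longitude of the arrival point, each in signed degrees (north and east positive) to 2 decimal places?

50.63°, -94.01°

Angular distance δ = d/R = 837/3389.5 = 0.24694 rad; initial bearing θ = 2.1991 rad.
sin φ₂ = sin φ₁ cos δ + cos φ₁ sin δ cos θ = (0.8703)(0.9697) + (0.4926)(0.2444)(-0.5878) = 0.7731, so φ₂ = 50.63°.
Δλ = atan2(sin θ sin δ cos φ₁, cos δ − sin φ₁ sin φ₂) = atan2(0.0974, 0.2969) = 18.166°.
λ₂ = -112.180° + 18.166° = -94.01°.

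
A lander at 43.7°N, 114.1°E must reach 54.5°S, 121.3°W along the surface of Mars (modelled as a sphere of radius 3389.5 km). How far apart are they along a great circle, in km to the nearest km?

Let φ₁ = 0.7627 rad, φ₂ = -0.9512 rad, and Δλ = 2.1747 rad.
cos c = sin φ₁ sin φ₂ + cos φ₁ cos φ₂ cos Δλ = (0.6909)(-0.8141) + (0.7230)(0.5807)(-0.5678) = -0.80086,
so c = arccos(-0.80086) = 2.49952 rad.
Distance = R·c = 3389.5 × 2.4995 ≈ 8472 km.

8472 km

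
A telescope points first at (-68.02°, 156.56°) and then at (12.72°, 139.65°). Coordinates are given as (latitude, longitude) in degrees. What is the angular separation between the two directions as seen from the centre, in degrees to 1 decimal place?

With latitudes φ₁ = -68.020°, φ₂ = 12.720° and longitude difference Δλ = -16.910°:
Haversine: a = sin²(Δφ/2) + cos φ₁ cos φ₂ sin²(Δλ/2) = 0.4195 + (0.3743)(0.9755)(0.0216) = 0.42744.
Central angle c = 2·arcsin(√a) = 1.42515 rad.
So the angular separation is 81.7°.

81.7°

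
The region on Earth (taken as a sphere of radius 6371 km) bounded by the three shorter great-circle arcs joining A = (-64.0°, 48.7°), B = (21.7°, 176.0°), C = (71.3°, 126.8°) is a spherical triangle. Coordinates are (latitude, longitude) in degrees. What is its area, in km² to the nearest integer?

102926391 km²

Side lengths (central angles): a = 0.9946, b = 2.5364, c = 2.1885 rad; semiperimeter s = 2.8597.
By l'Huilier's theorem, tan(E/4) = √[tan(s/2) tan((s−a)/2) tan((s−b)/2) tan((s−c)/2)], giving spherical excess E = 2.5358 rad.
Area = E·R² = 2.5358 × (6371)² ≈ 102926391 km².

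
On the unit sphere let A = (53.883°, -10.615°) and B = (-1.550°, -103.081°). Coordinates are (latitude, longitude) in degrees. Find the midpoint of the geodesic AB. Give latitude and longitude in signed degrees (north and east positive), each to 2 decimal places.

The central angle between A and B is δ = 1.6180 rad.
With f = 0.5, the slerp weights are sin((1−f)δ)/sin δ = 0.7244 and sin(fδ)/sin δ = 0.7244.
Weighted sum of the unit vectors: (0.7244)·(0.5793,-0.1086,0.8078) + (0.7244)·(-0.2262,-0.9737,-0.0270) = (0.2558, -0.7840, 0.5656).
Converting back: φ = atan2(z, √(x²+y²)) = 34.44°, λ = atan2(y, x) = -71.93°.

34.44°, -71.93°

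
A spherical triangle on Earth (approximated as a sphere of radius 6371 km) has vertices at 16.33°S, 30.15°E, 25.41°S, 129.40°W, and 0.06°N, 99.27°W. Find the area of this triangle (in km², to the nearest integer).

60808392 km²

Side lengths (central angles): a = 0.6749, b = 2.2264, c = 2.3344 rad; semiperimeter s = 2.6179.
By l'Huilier's theorem, tan(E/4) = √[tan(s/2) tan((s−a)/2) tan((s−b)/2) tan((s−c)/2)], giving spherical excess E = 1.4981 rad.
Area = E·R² = 1.4981 × (6371)² ≈ 60808392 km².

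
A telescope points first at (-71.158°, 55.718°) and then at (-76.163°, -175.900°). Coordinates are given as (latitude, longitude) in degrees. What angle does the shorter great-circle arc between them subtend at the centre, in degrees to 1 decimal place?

29.4°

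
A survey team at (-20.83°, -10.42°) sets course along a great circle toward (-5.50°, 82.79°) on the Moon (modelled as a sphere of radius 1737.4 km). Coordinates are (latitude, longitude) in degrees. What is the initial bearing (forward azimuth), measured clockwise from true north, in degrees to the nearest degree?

96°

With φ₁ = -0.3636, φ₂ = -0.0960, Δλ = 1.6268 rad, the forward-azimuth formula gives
θ = atan2( sin Δλ cos φ₂ , cos φ₁ sin φ₂ − sin φ₁ cos φ₂ cos Δλ ) = atan2(0.9938, -0.1094) = 96.28°.
So the initial bearing is 96°.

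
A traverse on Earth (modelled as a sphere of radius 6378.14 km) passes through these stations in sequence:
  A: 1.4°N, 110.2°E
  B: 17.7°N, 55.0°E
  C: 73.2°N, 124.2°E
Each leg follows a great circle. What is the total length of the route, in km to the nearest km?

13769 km

Leg A→B: central angle 0.9873 rad, distance 6297.0 km.
Leg B→C: central angle 1.1714 rad, distance 7471.5 km.
Total: 6297.0 + 7471.5 ≈ 13769 km.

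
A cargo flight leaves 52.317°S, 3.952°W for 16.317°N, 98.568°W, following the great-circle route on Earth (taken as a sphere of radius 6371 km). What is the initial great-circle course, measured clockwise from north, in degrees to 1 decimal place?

276.6°

Δλ = -94.616° = -1.6514 rad.
y = sin Δλ · cos φ₂ = (-0.9968)(0.9597) = -0.9566
x = cos φ₁ sin φ₂ − sin φ₁ cos φ₂ cos Δλ = (0.6113)(0.2810) − (-0.7914)(0.9597)(-0.0805) = 0.1106
θ = atan2(y, x) = -83.40°; adding 360° gives 276.6°.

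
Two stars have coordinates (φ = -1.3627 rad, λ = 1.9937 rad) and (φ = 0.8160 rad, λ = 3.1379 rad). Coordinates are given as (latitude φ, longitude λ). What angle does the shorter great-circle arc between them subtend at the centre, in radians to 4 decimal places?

Let φ₁ = -1.3627 rad, φ₂ = 0.8160 rad, and Δλ = 1.1442 rad.
Haversine: a = sin²(Δφ/2) + cos φ₁ cos φ₂ sin²(Δλ/2) = 0.7856 + (0.2066)(0.6851)(0.2931) = 0.82706.
Central angle c = 2·arcsin(√a) = 2.28382 rad.
So the angular separation is 2.2838 rad.

2.2838 rad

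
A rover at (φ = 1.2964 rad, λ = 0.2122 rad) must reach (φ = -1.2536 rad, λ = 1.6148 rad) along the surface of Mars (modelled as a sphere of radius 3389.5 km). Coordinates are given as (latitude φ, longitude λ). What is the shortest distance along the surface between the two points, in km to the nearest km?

In radians: φ₁ = 1.2964, φ₂ = -1.2536, Δλ = 80.363° = 1.4026 rad.
cos c = sin φ₁ sin φ₂ + cos φ₁ cos φ₂ cos Δλ = (0.9626)(-0.9501) + (0.2710)(0.3119)(0.1674) = -0.90042,
so c = arccos(-0.90042) = 2.69153 rad.
Distance = R·c = 3389.5 × 2.6915 ≈ 9123 km.

9123 km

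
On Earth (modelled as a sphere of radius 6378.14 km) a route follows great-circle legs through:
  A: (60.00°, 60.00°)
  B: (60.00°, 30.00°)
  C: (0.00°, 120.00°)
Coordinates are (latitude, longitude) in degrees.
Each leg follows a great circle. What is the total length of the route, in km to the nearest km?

Leg A→B: central angle 0.2595 rad, distance 1655.4 km.
Leg B→C: central angle 1.5708 rad, distance 10018.8 km.
Total: 1655.4 + 10018.8 ≈ 11674 km.

11674 km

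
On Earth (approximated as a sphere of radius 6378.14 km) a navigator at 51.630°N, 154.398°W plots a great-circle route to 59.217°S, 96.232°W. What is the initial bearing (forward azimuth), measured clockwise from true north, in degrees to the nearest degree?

Δλ = 58.166° = 1.0152 rad.
y = sin Δλ · cos φ₂ = (0.8496)(0.5118) = 0.4348
x = cos φ₁ sin φ₂ − sin φ₁ cos φ₂ cos Δλ = (0.6207)(-0.8591) − (0.7840)(0.5118)(0.5275) = -0.7449
θ = atan2(y, x) = 149.73°, so the bearing is 150°.

150°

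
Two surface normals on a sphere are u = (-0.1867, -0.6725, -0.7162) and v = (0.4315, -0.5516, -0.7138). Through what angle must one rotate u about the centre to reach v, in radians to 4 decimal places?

0.6408 rad

u·v = 0.8016; |u| = 1.0000, |v| = 1.0000.
cos θ = (u·v)/(|u||v|) = 0.8016, so θ = 0.6408 rad.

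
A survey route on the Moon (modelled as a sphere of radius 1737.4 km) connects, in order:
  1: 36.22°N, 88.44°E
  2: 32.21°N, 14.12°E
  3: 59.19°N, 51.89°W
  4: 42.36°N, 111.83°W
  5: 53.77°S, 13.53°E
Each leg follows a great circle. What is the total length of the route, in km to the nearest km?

8893 km

Leg 1→2: central angle 1.0478 rad, distance 1820.5 km.
Leg 2→3: central angle 0.8841 rad, distance 1536.0 km.
Leg 3→4: central angle 0.6947 rad, distance 1206.9 km.
Leg 4→5: central angle 2.4919 rad, distance 4329.4 km.
Total: 1820.5 + 1536.0 + 1206.9 + 4329.4 ≈ 8893 km.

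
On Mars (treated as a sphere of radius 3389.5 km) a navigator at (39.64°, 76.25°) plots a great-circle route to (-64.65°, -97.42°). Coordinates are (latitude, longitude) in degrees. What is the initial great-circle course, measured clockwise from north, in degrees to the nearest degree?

Δλ = -173.670° = -3.0311 rad.
y = sin Δλ · cos φ₂ = (-0.1103)(0.4281) = -0.0472
x = cos φ₁ sin φ₂ − sin φ₁ cos φ₂ cos Δλ = (0.7701)(-0.9037) − (0.6380)(0.4281)(-0.9939) = -0.4244
θ = atan2(y, x) = -173.65°; adding 360° gives 186°.

186°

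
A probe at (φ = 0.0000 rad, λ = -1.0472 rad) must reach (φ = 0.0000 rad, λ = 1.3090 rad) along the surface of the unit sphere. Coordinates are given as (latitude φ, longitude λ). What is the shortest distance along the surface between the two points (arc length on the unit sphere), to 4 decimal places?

2.3562

With latitudes φ₁ = 0.000°, φ₂ = 0.000° and longitude difference Δλ = 135.000°:
cos c = sin φ₁ sin φ₂ + cos φ₁ cos φ₂ cos Δλ = (0.0000)(0.0000) + (1.0000)(1.0000)(-0.7071) = -0.70711,
so c = arccos(-0.70711) = 2.35620 rad.
On the unit sphere the arc length equals the central angle: 2.3562.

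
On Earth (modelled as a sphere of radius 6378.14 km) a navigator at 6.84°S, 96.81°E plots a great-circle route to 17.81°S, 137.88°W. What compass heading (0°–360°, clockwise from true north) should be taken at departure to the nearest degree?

115°

With φ₁ = -0.1194, φ₂ = -0.3108, Δλ = 2.1871 rad, the forward-azimuth formula gives
θ = atan2( sin Δλ cos φ₂ , cos φ₁ sin φ₂ − sin φ₁ cos φ₂ cos Δλ ) = atan2(0.7769, -0.3692) = 115.42°.
So the initial bearing is 115°.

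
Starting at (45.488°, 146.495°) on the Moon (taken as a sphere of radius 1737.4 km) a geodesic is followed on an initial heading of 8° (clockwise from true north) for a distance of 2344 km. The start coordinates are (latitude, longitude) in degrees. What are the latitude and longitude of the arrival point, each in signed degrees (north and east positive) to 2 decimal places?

56.51°, -47.75°

Angular distance δ = d/R = 2344/1737.4 = 1.34914 rad; initial bearing θ = 0.1396 rad.
sin φ₂ = sin φ₁ cos δ + cos φ₁ sin δ cos θ = (0.7131)(0.2198) + (0.7011)(0.9755)(0.9903) = 0.8340, so φ₂ = 56.51°.
Δλ = atan2(sin θ sin δ cos φ₁, cos δ − sin φ₁ sin φ₂) = atan2(0.0952, -0.3749) = 165.754°.
λ₂ = 146.495° + 165.754° = 312.25° → -47.75° after wrapping to (−180°, 180°].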